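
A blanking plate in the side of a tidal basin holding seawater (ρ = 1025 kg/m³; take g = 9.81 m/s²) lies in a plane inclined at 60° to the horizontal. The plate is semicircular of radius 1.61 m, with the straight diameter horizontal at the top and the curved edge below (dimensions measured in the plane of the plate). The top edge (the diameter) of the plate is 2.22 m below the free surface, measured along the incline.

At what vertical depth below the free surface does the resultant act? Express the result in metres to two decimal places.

h_p = 2.57 m

γ = ρg = 1025 × 9.81 / 1000 = 10.05525 kN/m³.
Let θ = 60° be the plate's angle to the horizontal; measure y along the incline from where the plane meets the free surface. Vertical depth h = y·sinθ with sinθ = 0.866025.
The centroid of a semicircle lies 4r/(3π) = 0.683305 m from the diameter, here below the top edge, so y_c = 2.22 + 0.683305 = 2.90331 m and h_c = 2.90331 × 0.866025 = 2.51434 m.
A = πr²/2 = π × 1.61²/2 = 4.07166 m².
Resultant F = γ·h_c·A = 10.05525 × 2.51434 × 4.07166 = 102.941 kN.
I_c = (π/8 − 8/(9π))·r⁴ = 0.109757 × 1.61⁴ = 0.737455 m⁴.
Centre of pressure: y_p = y_c + I_c/(y_c·A) = 2.90331 + 0.737455/(2.90331 × 4.07166) = 2.90331 + 0.0623836 = 2.96569 m along the plane.
Vertically, h_p = y_p·sinθ = 2.96569 × 0.866025 = 2.56836 m.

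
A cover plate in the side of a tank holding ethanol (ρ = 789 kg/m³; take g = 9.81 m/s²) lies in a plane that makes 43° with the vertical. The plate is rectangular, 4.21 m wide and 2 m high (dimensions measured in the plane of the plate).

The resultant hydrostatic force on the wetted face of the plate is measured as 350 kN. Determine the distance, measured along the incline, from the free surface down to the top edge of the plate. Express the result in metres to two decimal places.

γ = ρg = 789 × 9.81 / 1000 = 7.74009 kN/m³.
A = 4.21 × 2 = 8.42 m².
From F = γ·h_c·A, the centroid depth is h_c = 350/(7.74009 × 8.42) = 5.37044 m.
The plate makes 43° with the vertical, i.e. θ = 90° − 43° = 47° to the horizontal. Measuring y along the incline from the free-surface line, vertical depth h = y·sinθ with sinθ = 0.731354.
Along the incline, y_c = h_c/sinθ = 5.37044/0.731354 = 7.34315 m.
The centroid lies 2/2 = 1 m below the top edge, so the top edge sits at y_top = 7.34315 − 1 = 6.34315 m along the incline.

y_top ≈ 6.34 m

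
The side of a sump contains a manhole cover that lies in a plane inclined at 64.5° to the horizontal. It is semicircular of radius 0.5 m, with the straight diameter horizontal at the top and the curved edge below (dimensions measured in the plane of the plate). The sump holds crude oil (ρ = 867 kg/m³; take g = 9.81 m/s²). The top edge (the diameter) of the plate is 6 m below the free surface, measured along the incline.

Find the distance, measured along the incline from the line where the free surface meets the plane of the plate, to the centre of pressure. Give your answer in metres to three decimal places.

γ = ρg = 867 × 9.81 / 1000 = 8.50527 kN/m³.
Let θ = 64.5° be the plate's angle to the horizontal; measure y along the incline from where the plane meets the free surface. Vertical depth h = y·sinθ with sinθ = 0.902585.
The centroid of a semicircle lies 4r/(3π) = 0.212207 m from the diameter, here below the top edge, so y_c = 6 + 0.212207 = 6.21221 m and h_c = 6.21221 × 0.902585 = 5.60705 m.
A = πr²/2 = π × 0.5²/2 = 0.392699 m².
Resultant F = γ·h_c·A = 8.50527 × 5.60705 × 0.392699 = 18.7276 kN.
I_c = (π/8 − 8/(9π))·r⁴ = 0.109757 × 0.5⁴ = 0.00685981 m⁴.
Centre of pressure: y_p = y_c + I_c/(y_c·A) = 6.21221 + 0.00685981/(6.21221 × 0.392699) = 6.21221 + 0.00281194 = 6.21502 m along the plane.

y_p = 6.215 m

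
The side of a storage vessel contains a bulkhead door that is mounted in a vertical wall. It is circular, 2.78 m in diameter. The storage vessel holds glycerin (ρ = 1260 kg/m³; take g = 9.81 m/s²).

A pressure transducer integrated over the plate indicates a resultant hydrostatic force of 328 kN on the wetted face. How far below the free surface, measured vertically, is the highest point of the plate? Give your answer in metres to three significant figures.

d_top ≈ 2.98 m

γ = ρg = 1260 × 9.81 / 1000 = 12.3606 kN/m³.
A = π(1.39)² = 6.06987 m².
From F = γ·h_c·A, the centroid depth is h_c = 328/(12.3606 × 6.06987) = 4.37175 m.
The centroid is at the centre, 1.39 m below the top of the plate, so the highest point sits at h_top = 4.37175 − 1.39 = 2.98175 m below the surface.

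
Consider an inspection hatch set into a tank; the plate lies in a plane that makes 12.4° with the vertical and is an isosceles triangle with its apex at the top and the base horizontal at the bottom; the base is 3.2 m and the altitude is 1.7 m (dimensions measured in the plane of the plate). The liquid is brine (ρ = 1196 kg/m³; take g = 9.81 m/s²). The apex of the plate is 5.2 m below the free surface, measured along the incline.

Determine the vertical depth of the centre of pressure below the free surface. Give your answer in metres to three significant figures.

γ = ρg = 1196 × 9.81 / 1000 = 11.73276 kN/m³.
The plate makes 12.4° with the vertical, i.e. θ = 90° − 12.4° = 77.6° to the horizontal. Measuring y along the incline from the free-surface line, vertical depth h = y·sinθ with sinθ = 0.976672.
With the apex up, the centroid sits 2h/3 = 2 × 1.7/3 = 1.13333 m below the apex, so y_c = 5.2 + 1.13333 = 6.33333 m and h_c = 6.33333 × 0.976672 = 6.18559 m.
A = ½ × 3.2 × 1.7 = 2.72 m².
Resultant F = γ·h_c·A = 11.73276 × 6.18559 × 2.72 = 197.401 kN.
I_c = b·h³/36 = 3.2 × 1.7³/36 = 0.436711 m⁴.
Centre of pressure: y_p = y_c + I_c/(y_c·A) = 6.33333 + 0.436711/(6.33333 × 2.72) = 6.33333 + 0.0253509 = 6.35868 m along the plane.
Vertically, h_p = y_p·sinθ = 6.35868 × 0.976672 = 6.21034 m.

h_p = 6.21 m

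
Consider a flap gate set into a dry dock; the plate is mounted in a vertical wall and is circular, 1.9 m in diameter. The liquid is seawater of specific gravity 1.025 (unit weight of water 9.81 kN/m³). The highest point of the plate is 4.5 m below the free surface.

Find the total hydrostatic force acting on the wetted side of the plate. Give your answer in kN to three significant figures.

F ≈ 155 kN

γ = 1.025 × 9.81 = 10.05525 kN/m³.
The centroid is at the centre, 0.95 m below the top of the plate, so the centroid depth is h_c = 4.5 + 0.95 = 5.45 m.
A = π(0.95)² = 2.83529 m².
Resultant F = γ·h_c·A = 10.05525 × 5.45 × 2.83529 = 155.377 kN.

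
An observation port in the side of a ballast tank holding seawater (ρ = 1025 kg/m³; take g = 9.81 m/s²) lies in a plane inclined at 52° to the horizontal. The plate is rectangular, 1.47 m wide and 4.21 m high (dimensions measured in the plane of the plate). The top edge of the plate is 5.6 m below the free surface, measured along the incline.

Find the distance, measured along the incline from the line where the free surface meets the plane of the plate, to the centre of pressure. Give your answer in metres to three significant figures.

y_p = 7.90 m

γ = ρg = 1025 × 9.81 / 1000 = 10.05525 kN/m³.
Let θ = 52° be the plate's angle to the horizontal; measure y along the incline from where the plane meets the free surface. Vertical depth h = y·sinθ with sinθ = 0.788011.
The centroid lies 4.21/2 = 2.105 m below the top edge, so y_c = 5.6 + 2.105 = 7.705 m and h_c = 7.705 × 0.788011 = 6.07162 m.
A = 1.47 × 4.21 = 6.1887 m².
Resultant F = γ·h_c·A = 10.05525 × 6.07162 × 6.1887 = 377.83 kN.
I_c = b·h³/12 = 1.47 × 4.21³/12 = 9.14076 m⁴.
Centre of pressure: y_p = y_c + I_c/(y_c·A) = 7.705 + 9.14076/(7.705 × 6.1887) = 7.705 + 0.191695 = 7.8967 m along the plane.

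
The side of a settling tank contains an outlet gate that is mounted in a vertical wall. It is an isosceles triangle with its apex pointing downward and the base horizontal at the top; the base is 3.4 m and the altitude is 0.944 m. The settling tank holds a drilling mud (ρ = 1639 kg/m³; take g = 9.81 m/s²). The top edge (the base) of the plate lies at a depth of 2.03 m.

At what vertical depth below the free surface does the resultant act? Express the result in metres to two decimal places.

γ = ρg = 1639 × 9.81 / 1000 = 16.07859 kN/m³.
With the apex down, the centroid sits h/3 = 0.944/3 = 0.314667 m below the base (the top edge), so the centroid depth is h_c = 2.03 + 0.314667 = 2.34467 m.
A = ½ × 3.4 × 0.944 = 1.6048 m².
Resultant F = γ·h_c·A = 16.07859 × 2.34467 × 1.6048 = 60.4993 kN.
I_c = b·h³/36 = 3.4 × 0.944³/36 = 0.0794497 m⁴.
Centre of pressure: y_p = y_c + I_c/(y_c·A) = 2.34467 + 0.0794497/(2.34467 × 1.6048) = 2.34467 + 0.0211149 = 2.36578 m along the plane.

h_p = 2.37 m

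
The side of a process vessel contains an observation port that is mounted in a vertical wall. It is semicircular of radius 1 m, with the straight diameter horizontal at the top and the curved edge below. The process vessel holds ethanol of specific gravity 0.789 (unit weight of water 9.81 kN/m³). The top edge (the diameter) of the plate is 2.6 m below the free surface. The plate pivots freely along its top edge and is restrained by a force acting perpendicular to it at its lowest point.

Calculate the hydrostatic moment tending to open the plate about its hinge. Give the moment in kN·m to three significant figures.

γ = 0.789 × 9.81 = 7.74009 kN/m³.
The centroid of a semicircle lies 4r/(3π) = 0.424413 m from the diameter, here below the top edge, so the centroid depth is h_c = 2.6 + 0.424413 = 3.02441 m.
A = πr²/2 = π × 1²/2 = 1.5708 m².
Resultant F = γ·h_c·A = 7.74009 × 3.02441 × 1.5708 = 36.7712 kN.
I_c = (π/8 − 8/(9π))·r⁴ = 0.109757 × 1⁴ = 0.109757 m⁴.
Centre of pressure: y_p = y_c + I_c/(y_c·A) = 3.02441 + 0.109757/(3.02441 × 1.5708) = 3.02441 + 0.0231031 = 3.04751 m along the plane.
The resultant acts 0.424413 + 0.0231031 = 0.447516 m (along the plate) below the hinge at the top edge, so the moment about the hinge is M = F × 0.447516 = 36.7712 × 0.447516 = 16.4557 kN·m.

M ≈ 16.5 kN·m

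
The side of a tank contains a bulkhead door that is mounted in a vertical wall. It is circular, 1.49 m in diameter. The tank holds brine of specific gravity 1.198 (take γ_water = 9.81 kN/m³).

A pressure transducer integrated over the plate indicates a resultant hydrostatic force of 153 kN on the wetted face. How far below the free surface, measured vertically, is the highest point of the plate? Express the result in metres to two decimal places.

γ = 1.198 × 9.81 = 11.75238 kN/m³.
A = π(0.745)² = 1.74366 m².
From F = γ·h_c·A, the centroid depth is h_c = 153/(11.75238 × 1.74366) = 7.46627 m.
The centroid is at the centre, 0.745 m below the top of the plate, so the highest point sits at h_top = 7.46627 − 0.745 = 6.72127 m below the surface.

d_top ≈ 6.72 m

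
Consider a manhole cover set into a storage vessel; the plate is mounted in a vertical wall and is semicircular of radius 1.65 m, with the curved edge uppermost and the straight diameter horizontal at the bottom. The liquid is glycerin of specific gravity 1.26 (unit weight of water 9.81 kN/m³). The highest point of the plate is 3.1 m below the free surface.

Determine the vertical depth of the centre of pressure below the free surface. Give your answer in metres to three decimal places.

γ = 1.26 × 9.81 = 12.3606 kN/m³.
The centroid lies 4r/(3π) = 0.700282 m above the diameter, so r − 4r/(3π) = 1.65 − 0.700282 = 0.949718 m below the topmost point, so the centroid depth is h_c = 3.1 + 0.949718 = 4.04972 m.
A = πr²/2 = π × 1.65²/2 = 4.27649 m².
Resultant F = γ·h_c·A = 12.3606 × 4.04972 × 4.27649 = 214.068 kN.
I_c = (π/8 − 8/(9π))·r⁴ = 0.109757 × 1.65⁴ = 0.81352 m⁴.
Centre of pressure: y_p = y_c + I_c/(y_c·A) = 4.04972 + 0.81352/(4.04972 × 4.27649) = 4.04972 + 0.0469738 = 4.09669 m along the plane.

h_p = 4.097 m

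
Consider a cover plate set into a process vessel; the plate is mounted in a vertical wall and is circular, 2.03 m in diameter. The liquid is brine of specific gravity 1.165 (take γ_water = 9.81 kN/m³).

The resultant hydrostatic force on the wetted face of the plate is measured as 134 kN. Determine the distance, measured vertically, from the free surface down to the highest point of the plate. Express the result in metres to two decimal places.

γ = 1.165 × 9.81 = 11.42865 kN/m³.
A = π(1.015)² = 3.23655 m².
From F = γ·h_c·A, the centroid depth is h_c = 134/(11.42865 × 3.23655) = 3.62266 m.
The centroid is at the centre, 1.015 m below the top of the plate, so the highest point sits at h_top = 3.62266 − 1.015 = 2.60766 m below the surface.

d_top ≈ 2.61 m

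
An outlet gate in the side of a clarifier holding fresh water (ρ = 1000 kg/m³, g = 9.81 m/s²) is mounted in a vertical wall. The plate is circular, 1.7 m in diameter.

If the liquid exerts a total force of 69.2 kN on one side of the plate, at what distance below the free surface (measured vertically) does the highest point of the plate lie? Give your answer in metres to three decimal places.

d_top ≈ 2.258 m

γ = ρg = 1000 × 9.81 = 9810 N/m³ = 9.81 kN/m³.
A = π(0.85)² = 2.2698 m².
From F = γ·h_c·A, the centroid depth is h_c = 69.2/(9.81 × 2.2698) = 3.10777 m.
The centroid is at the centre, 0.85 m below the top of the plate, so the highest point sits at h_top = 3.10777 − 0.85 = 2.25777 m below the surface.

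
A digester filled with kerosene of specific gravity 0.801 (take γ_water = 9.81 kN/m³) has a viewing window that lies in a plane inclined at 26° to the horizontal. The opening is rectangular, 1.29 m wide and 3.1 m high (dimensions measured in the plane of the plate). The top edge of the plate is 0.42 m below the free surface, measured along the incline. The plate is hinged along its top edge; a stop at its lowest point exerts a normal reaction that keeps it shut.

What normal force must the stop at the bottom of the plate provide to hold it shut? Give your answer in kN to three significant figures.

P ≈ 17.1 kN

γ = 0.801 × 9.81 = 7.85781 kN/m³.
Let θ = 26° be the plate's angle to the horizontal; measure y along the incline from where the plane meets the free surface. Vertical depth h = y·sinθ with sinθ = 0.438371.
The centroid lies 3.1/2 = 1.55 m below the top edge, so y_c = 0.42 + 1.55 = 1.97 m and h_c = 1.97 × 0.438371 = 0.863591 m.
A = 1.29 × 3.1 = 3.999 m².
Resultant F = γ·h_c·A = 7.85781 × 0.863591 × 3.999 = 27.137 kN.
I_c = b·h³/12 = 1.29 × 3.1³/12 = 3.20253 m⁴.
Centre of pressure: y_p = y_c + I_c/(y_c·A) = 1.97 + 3.20253/(1.97 × 3.999) = 1.97 + 0.406514 = 2.37651 m along the plane.
The resultant acts 1.55 + 0.406514 = 1.95651 m (along the plate) below the hinge at the top edge, so the moment about the hinge is M = F × 1.95651 = 27.137 × 1.95651 = 53.0938 kN·m.
A normal force at the bottom, 3.1 m from the hinge, must supply this moment: P = 53.0938/3.1 = 17.127 kN.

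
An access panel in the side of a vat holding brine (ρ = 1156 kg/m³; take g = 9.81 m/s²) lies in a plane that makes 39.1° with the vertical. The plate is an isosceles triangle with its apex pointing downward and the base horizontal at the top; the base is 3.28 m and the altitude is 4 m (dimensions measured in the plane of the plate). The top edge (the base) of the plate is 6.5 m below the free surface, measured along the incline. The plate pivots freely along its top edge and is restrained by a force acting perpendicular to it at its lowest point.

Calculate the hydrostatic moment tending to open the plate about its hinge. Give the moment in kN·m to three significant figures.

γ = ρg = 1156 × 9.81 / 1000 = 11.34036 kN/m³.
The plate makes 39.1° with the vertical, i.e. θ = 90° − 39.1° = 50.9° to the horizontal. Measuring y along the incline from the free-surface line, vertical depth h = y·sinθ with sinθ = 0.776046.
With the apex down, the centroid sits h/3 = 4/3 = 1.33333 m below the base (the top edge), so y_c = 6.5 + 1.33333 = 7.83333 m and h_c = 7.83333 × 0.776046 = 6.07902 m.
A = ½ × 3.28 × 4 = 6.56 m².
Resultant F = γ·h_c·A = 11.34036 × 6.07902 × 6.56 = 452.235 kN.
I_c = b·h³/36 = 3.28 × 4³/36 = 5.83111 m⁴.
Centre of pressure: y_p = y_c + I_c/(y_c·A) = 7.83333 + 5.83111/(7.83333 × 6.56) = 7.83333 + 0.113475 = 7.94681 m along the plane.
The resultant acts 1.33333 + 0.113475 = 1.4468 m (along the plate) below the hinge at the top edge, so the moment about the hinge is M = F × 1.4468 = 452.235 × 1.4468 = 654.294 kN·m.

M ≈ 654 kN·m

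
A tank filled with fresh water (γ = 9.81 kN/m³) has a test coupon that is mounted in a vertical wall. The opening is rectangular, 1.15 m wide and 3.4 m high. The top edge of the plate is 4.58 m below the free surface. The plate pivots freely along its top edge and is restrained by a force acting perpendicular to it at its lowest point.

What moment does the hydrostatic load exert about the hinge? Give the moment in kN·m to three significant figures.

M ≈ 446 kN·m

γ = 9.81 kN/m³.
The centroid lies 3.4/2 = 1.7 m below the top edge, so the centroid depth is h_c = 4.58 + 1.7 = 6.28 m.
A = 1.15 × 3.4 = 3.91 m².
Resultant F = γ·h_c·A = 9.81 × 6.28 × 3.91 = 240.883 kN.
I_c = b·h³/12 = 1.15 × 3.4³/12 = 3.76663 m⁴.
Centre of pressure: y_p = y_c + I_c/(y_c·A) = 6.28 + 3.76663/(6.28 × 3.91) = 6.28 + 0.153397 = 6.4334 m along the plane.
The resultant acts 1.7 + 0.153397 = 1.8534 m (along the plate) below the hinge at the top edge, so the moment about the hinge is M = F × 1.8534 = 240.883 × 1.8534 = 446.453 kN·m.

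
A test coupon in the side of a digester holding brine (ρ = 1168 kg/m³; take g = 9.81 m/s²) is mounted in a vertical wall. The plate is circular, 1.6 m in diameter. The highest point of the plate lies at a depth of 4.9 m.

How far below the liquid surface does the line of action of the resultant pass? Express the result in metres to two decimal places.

h_p = 5.73 m

γ = ρg = 1168 × 9.81 / 1000 = 11.45808 kN/m³.
The centroid is at the centre, 0.8 m below the top of the plate, so the centroid depth is h_c = 4.9 + 0.8 = 5.7 m.
A = π(0.8)² = 2.01062 m².
Resultant F = γ·h_c·A = 11.45808 × 5.7 × 2.01062 = 131.316 kN.
I_c = πr⁴/4 = π × 0.8⁴/4 = 0.321699 m⁴.
Centre of pressure: y_p = y_c + I_c/(y_c·A) = 5.7 + 0.321699/(5.7 × 2.01062) = 5.7 + 0.0280702 = 5.72807 m along the plane.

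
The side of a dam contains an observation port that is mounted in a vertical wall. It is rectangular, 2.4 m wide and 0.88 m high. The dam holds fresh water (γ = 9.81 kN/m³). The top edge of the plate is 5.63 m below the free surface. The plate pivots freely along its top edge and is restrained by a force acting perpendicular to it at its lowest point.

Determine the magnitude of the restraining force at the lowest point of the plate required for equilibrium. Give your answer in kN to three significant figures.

γ = 9.81 kN/m³.
The centroid lies 0.88/2 = 0.44 m below the top edge, so the centroid depth is h_c = 5.63 + 0.44 = 6.07 m.
A = 2.4 × 0.88 = 2.112 m².
Resultant F = γ·h_c·A = 9.81 × 6.07 × 2.112 = 125.763 kN.
I_c = b·h³/12 = 2.4 × 0.88³/12 = 0.136294 m⁴.
Centre of pressure: y_p = y_c + I_c/(y_c·A) = 6.07 + 0.136294/(6.07 × 2.112) = 6.07 + 0.0106315 = 6.08063 m along the plane.
The resultant acts 0.44 + 0.0106315 = 0.450632 m (along the plate) below the hinge at the top edge, so the moment about the hinge is M = F × 0.450632 = 125.763 × 0.450632 = 56.6728 kN·m.
A normal force at the bottom, 0.88 m from the hinge, must supply this moment: P = 56.6728/0.88 = 64.4009 kN.

P ≈ 64.4 kN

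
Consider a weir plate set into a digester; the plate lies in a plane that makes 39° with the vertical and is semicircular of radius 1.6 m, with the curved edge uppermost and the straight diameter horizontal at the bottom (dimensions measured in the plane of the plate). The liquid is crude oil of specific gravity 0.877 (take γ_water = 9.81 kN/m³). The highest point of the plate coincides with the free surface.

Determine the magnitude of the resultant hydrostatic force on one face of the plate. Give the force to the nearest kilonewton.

F ≈ 25 kN

γ = 0.877 × 9.81 = 8.60337 kN/m³.
The plate makes 39° with the vertical, i.e. θ = 90° − 39° = 51° to the horizontal. Measuring y along the incline from the free-surface line, vertical depth h = y·sinθ with sinθ = 0.777146.
The centroid lies 4r/(3π) = 0.679061 m above the diameter, so r − 4r/(3π) = 1.6 − 0.679061 = 0.920939 m below the topmost point, so y_c = 0.920939 m and h_c = 0.920939 × 0.777146 = 0.715704 m.
A = πr²/2 = π × 1.6²/2 = 4.02124 m².
Resultant F = γ·h_c·A = 8.60337 × 0.715704 × 4.02124 = 24.7606 kN.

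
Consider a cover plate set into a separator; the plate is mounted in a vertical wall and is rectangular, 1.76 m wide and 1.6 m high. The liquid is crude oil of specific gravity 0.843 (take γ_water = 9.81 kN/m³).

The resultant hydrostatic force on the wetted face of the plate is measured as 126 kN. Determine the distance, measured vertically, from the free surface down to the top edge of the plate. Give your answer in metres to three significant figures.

d_top ≈ 4.61 m

γ = 0.843 × 9.81 = 8.26983 kN/m³.
A = 1.76 × 1.6 = 2.816 m².
From F = γ·h_c·A, the centroid depth is h_c = 126/(8.26983 × 2.816) = 5.41055 m.
The centroid lies 1.6/2 = 0.8 m below the top edge, so the top edge sits at h_top = 5.41055 − 0.8 = 4.61055 m below the surface.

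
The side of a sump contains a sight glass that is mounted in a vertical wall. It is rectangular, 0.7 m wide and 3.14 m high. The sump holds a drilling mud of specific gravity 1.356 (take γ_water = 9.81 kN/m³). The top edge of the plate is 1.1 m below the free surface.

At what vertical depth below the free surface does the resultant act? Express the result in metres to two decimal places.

γ = 1.356 × 9.81 = 13.30236 kN/m³.
The centroid lies 3.14/2 = 1.57 m below the top edge, so the centroid depth is h_c = 1.1 + 1.57 = 2.67 m.
A = 0.7 × 3.14 = 2.198 m².
Resultant F = γ·h_c·A = 13.30236 × 2.67 × 2.198 = 78.067 kN.
I_c = b·h³/12 = 0.7 × 3.14³/12 = 1.80595 m⁴.
Centre of pressure: y_p = y_c + I_c/(y_c·A) = 2.67 + 1.80595/(2.67 × 2.198) = 2.67 + 0.307728 = 2.97773 m along the plane.

h_p = 2.98 m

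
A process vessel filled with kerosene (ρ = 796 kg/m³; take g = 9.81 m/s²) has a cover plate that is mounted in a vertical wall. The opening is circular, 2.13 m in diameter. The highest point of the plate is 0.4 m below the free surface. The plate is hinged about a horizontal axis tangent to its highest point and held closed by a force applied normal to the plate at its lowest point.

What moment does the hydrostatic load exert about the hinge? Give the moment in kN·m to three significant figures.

γ = ρg = 796 × 9.81 / 1000 = 7.80876 kN/m³.
The centroid is at the centre, 1.065 m below the top of the plate, so the centroid depth is h_c = 0.4 + 1.065 = 1.465 m.
A = π(1.065)² = 3.56327 m².
Resultant F = γ·h_c·A = 7.80876 × 1.465 × 3.56327 = 40.7632 kN.
I_c = πr⁴/4 = π × 1.065⁴/4 = 1.01039 m⁴.
Centre of pressure: y_p = y_c + I_c/(y_c·A) = 1.465 + 1.01039/(1.465 × 3.56327) = 1.465 + 0.193554 = 1.65855 m along the plane.
The resultant acts 1.065 + 0.193554 = 1.25855 m (along the plate) below the hinge at the top edge, so the moment about the hinge is M = F × 1.25855 = 40.7632 × 1.25855 = 51.3025 kN·m.

M ≈ 51.3 kN·m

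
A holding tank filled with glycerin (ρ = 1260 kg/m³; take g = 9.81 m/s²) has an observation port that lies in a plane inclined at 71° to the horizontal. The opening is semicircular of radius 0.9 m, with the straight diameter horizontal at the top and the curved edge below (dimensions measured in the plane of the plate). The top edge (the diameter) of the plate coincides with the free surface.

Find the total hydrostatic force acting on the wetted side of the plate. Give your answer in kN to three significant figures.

γ = ρg = 1260 × 9.81 / 1000 = 12.3606 kN/m³.
Let θ = 71° be the plate's angle to the horizontal; measure y along the incline from where the plane meets the free surface. Vertical depth h = y·sinθ with sinθ = 0.945519.
The centroid of a semicircle lies 4r/(3π) = 0.381972 m from the diameter, here below the top edge, so y_c = 0.381972 m and h_c = 0.381972 × 0.945519 = 0.361162 m.
A = πr²/2 = π × 0.9²/2 = 1.27235 m².
Resultant F = γ·h_c·A = 12.3606 × 0.361162 × 1.27235 = 5.68 kN.

F ≈ 5.68 kN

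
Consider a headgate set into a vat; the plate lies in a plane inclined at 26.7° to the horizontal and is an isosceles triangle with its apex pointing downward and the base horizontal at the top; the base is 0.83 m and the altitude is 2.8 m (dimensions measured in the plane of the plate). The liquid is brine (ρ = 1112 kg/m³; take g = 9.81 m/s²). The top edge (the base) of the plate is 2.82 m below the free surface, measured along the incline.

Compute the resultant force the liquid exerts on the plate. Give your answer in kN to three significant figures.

F ≈ 21.4 kN

γ = ρg = 1112 × 9.81 / 1000 = 10.90872 kN/m³.
Let θ = 26.7° be the plate's angle to the horizontal; measure y along the incline from where the plane meets the free surface. Vertical depth h = y·sinθ with sinθ = 0.449319.
With the apex down, the centroid sits h/3 = 2.8/3 = 0.933333 m below the base (the top edge), so y_c = 2.82 + 0.933333 = 3.75333 m and h_c = 3.75333 × 0.449319 = 1.68644 m.
A = ½ × 0.83 × 2.8 = 1.162 m².
Resultant F = γ·h_c·A = 10.90872 × 1.68644 × 1.162 = 21.3772 kN.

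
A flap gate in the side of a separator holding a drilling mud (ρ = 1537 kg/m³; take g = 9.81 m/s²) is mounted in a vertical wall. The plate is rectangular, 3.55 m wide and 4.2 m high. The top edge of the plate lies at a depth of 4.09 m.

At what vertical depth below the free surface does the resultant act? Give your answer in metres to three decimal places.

h_p = 6.427 m

γ = ρg = 1537 × 9.81 / 1000 = 15.07797 kN/m³.
The centroid lies 4.2/2 = 2.1 m below the top edge, so the centroid depth is h_c = 4.09 + 2.1 = 6.19 m.
A = 3.55 × 4.2 = 14.91 m².
Resultant F = γ·h_c·A = 15.07797 × 6.19 × 14.91 = 1391.59 kN.
I_c = b·h³/12 = 3.55 × 4.2³/12 = 21.9177 m⁴.
Centre of pressure: y_p = y_c + I_c/(y_c·A) = 6.19 + 21.9177/(6.19 × 14.91) = 6.19 + 0.23748 = 6.42748 m along the plane.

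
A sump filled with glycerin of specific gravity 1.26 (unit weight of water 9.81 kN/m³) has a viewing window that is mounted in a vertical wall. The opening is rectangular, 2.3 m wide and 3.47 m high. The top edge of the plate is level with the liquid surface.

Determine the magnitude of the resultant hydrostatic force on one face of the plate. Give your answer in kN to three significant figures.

γ = 1.26 × 9.81 = 12.3606 kN/m³.
The centroid lies 3.47/2 = 1.735 m below the top edge, so the centroid depth is h_c = 1.735 m.
A = 2.3 × 3.47 = 7.981 m².
Resultant F = γ·h_c·A = 12.3606 × 1.735 × 7.981 = 171.158 kN.

F ≈ 171 kN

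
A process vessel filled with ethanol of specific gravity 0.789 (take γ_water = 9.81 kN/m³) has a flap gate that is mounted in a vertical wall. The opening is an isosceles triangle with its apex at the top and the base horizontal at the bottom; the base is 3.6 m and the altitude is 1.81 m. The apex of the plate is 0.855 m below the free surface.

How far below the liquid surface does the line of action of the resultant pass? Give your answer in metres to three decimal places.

h_p = 2.150 m

γ = 0.789 × 9.81 = 7.74009 kN/m³.
With the apex up, the centroid sits 2h/3 = 2 × 1.81/3 = 1.20667 m below the apex, so the centroid depth is h_c = 0.855 + 1.20667 = 2.06167 m.
A = ½ × 3.6 × 1.81 = 3.258 m².
Resultant F = γ·h_c·A = 7.74009 × 2.06167 × 3.258 = 51.9896 kN.
I_c = b·h³/36 = 3.6 × 1.81³/36 = 0.592974 m⁴.
Centre of pressure: y_p = y_c + I_c/(y_c·A) = 2.06167 + 0.592974/(2.06167 × 3.258) = 2.06167 + 0.0882806 = 2.14995 m along the plane.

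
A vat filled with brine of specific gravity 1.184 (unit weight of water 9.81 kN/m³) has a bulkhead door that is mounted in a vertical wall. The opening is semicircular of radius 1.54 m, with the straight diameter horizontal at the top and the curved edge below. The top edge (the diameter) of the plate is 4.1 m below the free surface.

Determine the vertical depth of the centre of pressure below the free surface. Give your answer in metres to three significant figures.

γ = 1.184 × 9.81 = 11.61504 kN/m³.
The centroid of a semicircle lies 4r/(3π) = 0.653596 m from the diameter, here below the top edge, so the centroid depth is h_c = 4.1 + 0.653596 = 4.7536 m.
A = πr²/2 = π × 1.54²/2 = 3.7253 m².
Resultant F = γ·h_c·A = 11.61504 × 4.7536 × 3.7253 = 205.686 kN.
I_c = (π/8 − 8/(9π))·r⁴ = 0.109757 × 1.54⁴ = 0.617327 m⁴.
Centre of pressure: y_p = y_c + I_c/(y_c·A) = 4.7536 + 0.617327/(4.7536 × 3.7253) = 4.7536 + 0.0348603 = 4.78846 m along the plane.

h_p = 4.79 m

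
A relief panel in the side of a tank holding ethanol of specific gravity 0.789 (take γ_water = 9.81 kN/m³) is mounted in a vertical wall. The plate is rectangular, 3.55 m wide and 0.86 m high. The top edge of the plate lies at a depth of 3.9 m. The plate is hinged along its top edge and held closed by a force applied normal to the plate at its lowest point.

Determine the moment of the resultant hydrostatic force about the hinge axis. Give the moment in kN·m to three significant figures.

γ = 0.789 × 9.81 = 7.74009 kN/m³.
The centroid lies 0.86/2 = 0.43 m below the top edge, so the centroid depth is h_c = 3.9 + 0.43 = 4.33 m.
A = 3.55 × 0.86 = 3.053 m².
Resultant F = γ·h_c·A = 7.74009 × 4.33 × 3.053 = 102.32 kN.
I_c = b·h³/12 = 3.55 × 0.86³/12 = 0.188167 m⁴.
Centre of pressure: y_p = y_c + I_c/(y_c·A) = 4.33 + 0.188167/(4.33 × 3.053) = 4.33 + 0.0142341 = 4.34423 m along the plane.
The resultant acts 0.43 + 0.0142341 = 0.444234 m (along the plate) below the hinge at the top edge, so the moment about the hinge is M = F × 0.444234 = 102.32 × 0.444234 = 45.454 kN·m.

M ≈ 45.5 kN·m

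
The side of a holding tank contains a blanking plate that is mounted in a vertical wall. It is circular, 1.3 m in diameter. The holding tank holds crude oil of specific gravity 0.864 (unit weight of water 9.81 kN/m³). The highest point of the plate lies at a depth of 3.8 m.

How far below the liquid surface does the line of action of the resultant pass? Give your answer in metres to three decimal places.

h_p = 4.474 m

γ = 0.864 × 9.81 = 8.47584 kN/m³.
The centroid is at the centre, 0.65 m below the top of the plate, so the centroid depth is h_c = 3.8 + 0.65 = 4.45 m.
A = π(0.65)² = 1.32732 m².
Resultant F = γ·h_c·A = 8.47584 × 4.45 × 1.32732 = 50.0632 kN.
I_c = πr⁴/4 = π × 0.65⁴/4 = 0.140198 m⁴.
Centre of pressure: y_p = y_c + I_c/(y_c·A) = 4.45 + 0.140198/(4.45 × 1.32732) = 4.45 + 0.0237359 = 4.47374 m along the plane.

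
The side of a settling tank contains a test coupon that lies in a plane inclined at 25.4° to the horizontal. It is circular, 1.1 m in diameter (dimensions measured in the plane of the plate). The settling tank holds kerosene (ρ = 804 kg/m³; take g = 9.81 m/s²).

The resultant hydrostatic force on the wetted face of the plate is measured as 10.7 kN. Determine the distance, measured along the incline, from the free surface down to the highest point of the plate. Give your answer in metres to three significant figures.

γ = ρg = 804 × 9.81 / 1000 = 7.88724 kN/m³.
A = π(0.55)² = 0.950332 m².
From F = γ·h_c·A, the centroid depth is h_c = 10.7/(7.88724 × 0.950332) = 1.42752 m.
Let θ = 25.4° be the plate's angle to the horizontal; measure y along the incline from where the plane meets the free surface. Vertical depth h = y·sinθ with sinθ = 0.428935.
Along the incline, y_c = h_c/sinθ = 1.42752/0.428935 = 3.32806 m.
The centroid is at the centre, 0.55 m below the top of the plate, so the highest point sits at y_top = 3.32806 − 0.55 = 2.77806 m along the incline.

y_top ≈ 2.78 m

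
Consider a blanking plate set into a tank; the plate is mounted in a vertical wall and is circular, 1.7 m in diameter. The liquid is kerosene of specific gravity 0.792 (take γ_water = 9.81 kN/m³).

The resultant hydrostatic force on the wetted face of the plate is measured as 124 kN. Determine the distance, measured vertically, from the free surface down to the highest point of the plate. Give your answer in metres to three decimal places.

γ = 0.792 × 9.81 = 7.76952 kN/m³.
A = π(0.85)² = 2.2698 m².
From F = γ·h_c·A, the centroid depth is h_c = 124/(7.76952 × 2.2698) = 7.03137 m.
The centroid is at the centre, 0.85 m below the top of the plate, so the highest point sits at h_top = 7.03137 − 0.85 = 6.18137 m below the surface.

d_top ≈ 6.181 m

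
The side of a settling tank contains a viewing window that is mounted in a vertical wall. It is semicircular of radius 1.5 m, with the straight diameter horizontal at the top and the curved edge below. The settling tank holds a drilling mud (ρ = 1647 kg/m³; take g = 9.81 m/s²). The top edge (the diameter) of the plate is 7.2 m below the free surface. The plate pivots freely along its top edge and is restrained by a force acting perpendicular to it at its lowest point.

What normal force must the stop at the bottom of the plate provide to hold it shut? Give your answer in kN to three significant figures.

P ≈ 196 kN

γ = ρg = 1647 × 9.81 / 1000 = 16.15707 kN/m³.
The centroid of a semicircle lies 4r/(3π) = 0.63662 m from the diameter, here below the top edge, so the centroid depth is h_c = 7.2 + 0.63662 = 7.83662 m.
A = πr²/2 = π × 1.5²/2 = 3.53429 m².
Resultant F = γ·h_c·A = 16.15707 × 7.83662 × 3.53429 = 447.501 kN.
I_c = (π/8 − 8/(9π))·r⁴ = 0.109757 × 1.5⁴ = 0.555645 m⁴.
Centre of pressure: y_p = y_c + I_c/(y_c·A) = 7.83662 + 0.555645/(7.83662 × 3.53429) = 7.83662 + 0.0200616 = 7.85668 m along the plane.
The resultant acts 0.63662 + 0.0200616 = 0.656682 m (along the plate) below the hinge at the top edge, so the moment about the hinge is M = F × 0.656682 = 447.501 × 0.656682 = 293.866 kN·m.
A normal force at the bottom, 1.5 m from the hinge, must supply this moment: P = 293.866/1.5 = 195.911 kN.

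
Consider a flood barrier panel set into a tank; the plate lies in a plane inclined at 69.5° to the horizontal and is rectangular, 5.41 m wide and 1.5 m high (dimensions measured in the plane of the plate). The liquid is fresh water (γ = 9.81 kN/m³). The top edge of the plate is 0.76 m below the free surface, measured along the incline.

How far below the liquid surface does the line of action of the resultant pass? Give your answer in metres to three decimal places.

γ = 9.81 kN/m³.
Let θ = 69.5° be the plate's angle to the horizontal; measure y along the incline from where the plane meets the free surface. Vertical depth h = y·sinθ with sinθ = 0.936672.
The centroid lies 1.5/2 = 0.75 m below the top edge, so y_c = 0.76 + 0.75 = 1.51 m and h_c = 1.51 × 0.936672 = 1.41437 m.
A = 5.41 × 1.5 = 8.115 m².
Resultant F = γ·h_c·A = 9.81 × 1.41437 × 8.115 = 112.595 kN.
I_c = b·h³/12 = 5.41 × 1.5³/12 = 1.52156 m⁴.
Centre of pressure: y_p = y_c + I_c/(y_c·A) = 1.51 + 1.52156/(1.51 × 8.115) = 1.51 + 0.124172 = 1.63417 m along the plane.
Vertically, h_p = y_p·sinθ = 1.63417 × 0.936672 = 1.53068 m.

h_p = 1.531 m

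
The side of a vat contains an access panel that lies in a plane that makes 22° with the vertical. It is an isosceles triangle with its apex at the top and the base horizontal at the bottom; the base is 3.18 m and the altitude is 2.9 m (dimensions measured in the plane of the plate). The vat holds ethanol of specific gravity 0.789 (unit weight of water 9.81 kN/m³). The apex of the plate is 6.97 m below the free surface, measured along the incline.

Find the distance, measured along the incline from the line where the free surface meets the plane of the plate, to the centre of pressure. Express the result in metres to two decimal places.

y_p = 8.96 m

γ = 0.789 × 9.81 = 7.74009 kN/m³.
The plate makes 22° with the vertical, i.e. θ = 90° − 22° = 68° to the horizontal. Measuring y along the incline from the free-surface line, vertical depth h = y·sinθ with sinθ = 0.927184.
With the apex up, the centroid sits 2h/3 = 2 × 2.9/3 = 1.93333 m below the apex, so y_c = 6.97 + 1.93333 = 8.90333 m and h_c = 8.90333 × 0.927184 = 8.25503 m.
A = ½ × 3.18 × 2.9 = 4.611 m².
Resultant F = γ·h_c·A = 7.74009 × 8.25503 × 4.611 = 294.618 kN.
I_c = b·h³/36 = 3.18 × 2.9³/36 = 2.15436 m⁴.
Centre of pressure: y_p = y_c + I_c/(y_c·A) = 8.90333 + 2.15436/(8.90333 × 4.611) = 8.90333 + 0.0524772 = 8.95581 m along the plane.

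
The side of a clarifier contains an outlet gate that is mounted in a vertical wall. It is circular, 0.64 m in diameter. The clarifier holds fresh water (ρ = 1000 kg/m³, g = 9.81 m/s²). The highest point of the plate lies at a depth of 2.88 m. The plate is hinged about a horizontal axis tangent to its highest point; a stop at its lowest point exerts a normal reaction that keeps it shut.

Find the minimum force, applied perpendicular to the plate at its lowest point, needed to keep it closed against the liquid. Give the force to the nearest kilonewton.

P ≈ 5 kN

γ = ρg = 1000 × 9.81 = 9810 N/m³ = 9.81 kN/m³.
The centroid is at the centre, 0.32 m below the top of the plate, so the centroid depth is h_c = 2.88 + 0.32 = 3.2 m.
A = π(0.32)² = 0.321699 m².
Resultant F = γ·h_c·A = 9.81 × 3.2 × 0.321699 = 10.0988 kN.
I_c = πr⁴/4 = π × 0.32⁴/4 = 0.0082355 m⁴.
Centre of pressure: y_p = y_c + I_c/(y_c·A) = 3.2 + 0.0082355/(3.2 × 0.321699) = 3.2 + 0.00800001 = 3.208 m along the plane.
The resultant acts 0.32 + 0.00800001 = 0.328 m (along the plate) below the hinge at the top edge, so the moment about the hinge is M = F × 0.328 = 10.0988 × 0.328 = 3.31241 kN·m.
A normal force at the bottom, 0.64 m from the hinge, must supply this moment: P = 3.31241/0.64 = 5.17564 kN.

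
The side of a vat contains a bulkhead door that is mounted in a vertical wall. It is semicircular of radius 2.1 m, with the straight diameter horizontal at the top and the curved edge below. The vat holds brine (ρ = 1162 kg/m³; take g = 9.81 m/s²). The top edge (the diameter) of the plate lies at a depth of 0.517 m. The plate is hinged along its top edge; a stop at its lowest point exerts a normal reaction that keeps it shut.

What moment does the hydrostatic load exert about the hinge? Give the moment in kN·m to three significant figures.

γ = ρg = 1162 × 9.81 / 1000 = 11.39922 kN/m³.
The centroid of a semicircle lies 4r/(3π) = 0.891268 m from the diameter, here below the top edge, so the centroid depth is h_c = 0.517 + 0.891268 = 1.40827 m.
A = πr²/2 = π × 2.1²/2 = 6.92721 m².
Resultant F = γ·h_c·A = 11.39922 × 1.40827 × 6.92721 = 111.204 kN.
I_c = (π/8 − 8/(9π))·r⁴ = 0.109757 × 2.1⁴ = 2.13457 m⁴.
Centre of pressure: y_p = y_c + I_c/(y_c·A) = 1.40827 + 2.13457/(1.40827 × 6.92721) = 1.40827 + 0.218809 = 1.62708 m along the plane.
The resultant acts 0.891268 + 0.218809 = 1.11008 m (along the plate) below the hinge at the top edge, so the moment about the hinge is M = F × 1.11008 = 111.204 × 1.11008 = 123.445 kN·m.

M ≈ 123 kN·m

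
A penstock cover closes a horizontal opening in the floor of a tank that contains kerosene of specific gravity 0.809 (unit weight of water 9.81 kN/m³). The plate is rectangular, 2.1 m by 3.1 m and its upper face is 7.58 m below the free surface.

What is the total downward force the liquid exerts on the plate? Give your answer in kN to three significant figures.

γ = 0.809 × 9.81 = 7.93629 kN/m³.
The plate is horizontal, so pressure is uniform at p = γ·h = 7.93629 × 7.58 = 60.1571 kN/m².
A = 2.1 × 3.1 = 6.51 m².
F = p·A = 60.1571 × 6.51 = 391.623 kN.

F ≈ 392 kN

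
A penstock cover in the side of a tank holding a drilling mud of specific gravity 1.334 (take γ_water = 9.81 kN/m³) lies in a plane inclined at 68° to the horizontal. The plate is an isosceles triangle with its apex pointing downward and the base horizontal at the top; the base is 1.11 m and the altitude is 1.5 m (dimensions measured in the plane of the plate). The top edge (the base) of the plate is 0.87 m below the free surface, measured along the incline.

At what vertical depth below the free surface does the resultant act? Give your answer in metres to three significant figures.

γ = 1.334 × 9.81 = 13.08654 kN/m³.
Let θ = 68° be the plate's angle to the horizontal; measure y along the incline from where the plane meets the free surface. Vertical depth h = y·sinθ with sinθ = 0.927184.
With the apex down, the centroid sits h/3 = 1.5/3 = 0.5 m below the base (the top edge), so y_c = 0.87 + 0.5 = 1.37 m and h_c = 1.37 × 0.927184 = 1.27024 m.
A = ½ × 1.11 × 1.5 = 0.8325 m².
Resultant F = γ·h_c·A = 13.08654 × 1.27024 × 0.8325 = 13.8387 kN.
I_c = b·h³/36 = 1.11 × 1.5³/36 = 0.104063 m⁴.
Centre of pressure: y_p = y_c + I_c/(y_c·A) = 1.37 + 0.104063/(1.37 × 0.8325) = 1.37 + 0.0912413 = 1.46124 m along the plane.
Vertically, h_p = y_p·sinθ = 1.46124 × 0.927184 = 1.35484 m.

h_p = 1.35 m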